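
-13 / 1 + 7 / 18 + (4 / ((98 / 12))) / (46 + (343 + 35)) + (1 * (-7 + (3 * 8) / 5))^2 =-9080359 / 1168650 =-7.77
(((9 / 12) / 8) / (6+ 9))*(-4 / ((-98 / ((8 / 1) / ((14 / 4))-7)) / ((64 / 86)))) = -0.00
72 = 72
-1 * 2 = -2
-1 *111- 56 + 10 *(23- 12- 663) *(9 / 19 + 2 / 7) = -680731 / 133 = -5118.28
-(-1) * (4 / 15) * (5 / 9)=4 / 27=0.15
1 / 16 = 0.06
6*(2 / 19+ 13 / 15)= 554 / 95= 5.83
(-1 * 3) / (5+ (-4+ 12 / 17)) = -51 / 29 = -1.76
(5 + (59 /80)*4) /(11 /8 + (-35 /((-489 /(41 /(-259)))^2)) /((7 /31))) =5100871304718 /882215746855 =5.78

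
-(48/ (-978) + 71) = -11565/ 163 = -70.95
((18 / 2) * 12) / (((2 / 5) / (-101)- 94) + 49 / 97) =-5290380 / 4580039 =-1.16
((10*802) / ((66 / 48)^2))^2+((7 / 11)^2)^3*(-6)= 31878218660506 / 1771561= 17994423.37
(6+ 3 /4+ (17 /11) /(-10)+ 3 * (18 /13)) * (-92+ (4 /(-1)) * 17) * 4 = -983776 /143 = -6879.55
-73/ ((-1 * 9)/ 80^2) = 51911.11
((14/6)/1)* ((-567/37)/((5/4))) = -5292/185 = -28.61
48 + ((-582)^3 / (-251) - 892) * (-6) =-1181468808 / 251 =-4707047.04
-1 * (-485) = 485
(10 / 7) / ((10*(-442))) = -1 / 3094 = -0.00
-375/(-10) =75/2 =37.50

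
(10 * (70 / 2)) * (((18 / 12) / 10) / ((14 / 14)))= 105 / 2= 52.50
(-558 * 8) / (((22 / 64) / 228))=-32569344 / 11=-2960849.45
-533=-533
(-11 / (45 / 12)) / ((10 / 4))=-88 / 75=-1.17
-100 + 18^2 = 224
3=3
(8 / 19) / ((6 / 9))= 12 / 19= 0.63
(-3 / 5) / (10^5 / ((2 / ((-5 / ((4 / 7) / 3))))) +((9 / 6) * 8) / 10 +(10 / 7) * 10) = 21 / 45936958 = 0.00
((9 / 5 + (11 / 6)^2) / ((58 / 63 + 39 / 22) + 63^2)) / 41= 71533 / 2256954470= 0.00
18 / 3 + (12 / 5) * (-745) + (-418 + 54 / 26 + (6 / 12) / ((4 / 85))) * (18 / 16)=-1861983 / 832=-2237.96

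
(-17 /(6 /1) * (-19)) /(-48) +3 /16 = -269 /288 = -0.93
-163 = -163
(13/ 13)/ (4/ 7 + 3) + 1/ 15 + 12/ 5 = 206/ 75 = 2.75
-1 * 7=-7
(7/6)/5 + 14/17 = 539/510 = 1.06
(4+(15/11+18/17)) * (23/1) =27623/187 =147.72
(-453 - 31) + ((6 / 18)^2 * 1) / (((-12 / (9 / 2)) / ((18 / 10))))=-19363 / 40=-484.08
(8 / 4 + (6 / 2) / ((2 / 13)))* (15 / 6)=215 / 4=53.75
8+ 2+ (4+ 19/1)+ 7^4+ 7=2441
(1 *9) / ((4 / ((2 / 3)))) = 3 / 2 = 1.50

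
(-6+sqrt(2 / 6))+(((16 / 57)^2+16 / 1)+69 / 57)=11.87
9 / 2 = 4.50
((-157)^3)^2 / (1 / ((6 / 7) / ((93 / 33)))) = 988420740875634 / 217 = 4554934289749.47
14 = 14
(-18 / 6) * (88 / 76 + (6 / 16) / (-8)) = -4053 / 1216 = -3.33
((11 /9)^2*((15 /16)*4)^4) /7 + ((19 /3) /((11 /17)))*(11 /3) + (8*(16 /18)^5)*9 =1387894537 /11757312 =118.05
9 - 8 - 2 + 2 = 1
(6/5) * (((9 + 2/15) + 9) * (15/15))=544/25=21.76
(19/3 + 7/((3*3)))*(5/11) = 320/99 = 3.23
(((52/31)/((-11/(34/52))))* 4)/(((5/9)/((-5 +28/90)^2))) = -6054856/383625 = -15.78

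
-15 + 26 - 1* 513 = -502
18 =18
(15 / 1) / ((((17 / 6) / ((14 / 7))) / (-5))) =-900 / 17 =-52.94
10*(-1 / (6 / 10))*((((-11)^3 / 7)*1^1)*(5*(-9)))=-998250 / 7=-142607.14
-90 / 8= -45 / 4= -11.25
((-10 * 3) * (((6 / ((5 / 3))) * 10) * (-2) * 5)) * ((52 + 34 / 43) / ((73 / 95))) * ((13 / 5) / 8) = 756931500 / 3139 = 241137.78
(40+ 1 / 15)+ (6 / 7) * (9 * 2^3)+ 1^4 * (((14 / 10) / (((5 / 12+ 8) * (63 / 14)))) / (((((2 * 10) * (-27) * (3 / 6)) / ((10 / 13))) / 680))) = 378598277 / 3722355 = 101.71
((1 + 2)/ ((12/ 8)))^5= 32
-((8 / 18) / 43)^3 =-64 / 57960603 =-0.00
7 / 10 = 0.70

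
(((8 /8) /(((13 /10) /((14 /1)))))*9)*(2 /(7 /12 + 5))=30240 /871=34.72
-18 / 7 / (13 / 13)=-18 / 7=-2.57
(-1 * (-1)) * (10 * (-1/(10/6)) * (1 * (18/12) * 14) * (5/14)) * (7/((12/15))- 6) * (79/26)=-39105/104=-376.01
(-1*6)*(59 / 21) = -118 / 7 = -16.86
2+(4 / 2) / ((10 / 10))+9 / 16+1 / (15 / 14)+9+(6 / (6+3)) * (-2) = 1053 / 80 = 13.16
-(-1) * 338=338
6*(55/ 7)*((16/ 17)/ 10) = 528/ 119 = 4.44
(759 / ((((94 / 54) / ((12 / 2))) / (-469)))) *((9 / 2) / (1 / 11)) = -2854531449 / 47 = -60734711.68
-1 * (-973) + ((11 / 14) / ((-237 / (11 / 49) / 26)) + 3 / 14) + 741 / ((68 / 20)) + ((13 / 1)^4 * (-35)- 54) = -2759742255013 / 2763894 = -998497.86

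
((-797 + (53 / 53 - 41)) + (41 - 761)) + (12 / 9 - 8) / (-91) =-425041 / 273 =-1556.93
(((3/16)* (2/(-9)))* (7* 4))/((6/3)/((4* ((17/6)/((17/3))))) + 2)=-7/18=-0.39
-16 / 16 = -1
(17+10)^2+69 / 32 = 23397 / 32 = 731.16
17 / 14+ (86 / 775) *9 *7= 89027 / 10850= 8.21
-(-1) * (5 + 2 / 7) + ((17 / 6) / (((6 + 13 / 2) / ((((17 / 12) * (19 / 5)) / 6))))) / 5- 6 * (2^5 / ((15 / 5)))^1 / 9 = -1686563 / 945000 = -1.78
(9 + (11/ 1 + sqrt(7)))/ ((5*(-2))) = -2-sqrt(7)/ 10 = -2.26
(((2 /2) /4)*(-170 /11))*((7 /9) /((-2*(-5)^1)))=-119 /396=-0.30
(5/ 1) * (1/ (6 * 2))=5/ 12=0.42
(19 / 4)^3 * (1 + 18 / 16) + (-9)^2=158075 / 512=308.74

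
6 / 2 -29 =-26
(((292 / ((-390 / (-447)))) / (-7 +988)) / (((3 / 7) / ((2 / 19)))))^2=92754357136 / 13210353506025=0.01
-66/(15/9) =-198/5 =-39.60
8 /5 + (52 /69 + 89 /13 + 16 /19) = 855719 /85215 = 10.04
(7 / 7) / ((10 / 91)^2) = 8281 / 100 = 82.81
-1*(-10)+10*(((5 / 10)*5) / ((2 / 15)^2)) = 5665 / 4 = 1416.25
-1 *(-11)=11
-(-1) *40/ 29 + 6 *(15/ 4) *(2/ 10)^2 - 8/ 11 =4951/ 3190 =1.55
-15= -15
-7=-7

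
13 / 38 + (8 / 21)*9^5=5983723 / 266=22495.20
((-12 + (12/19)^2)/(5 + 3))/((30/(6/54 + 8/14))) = -15007/454860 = -0.03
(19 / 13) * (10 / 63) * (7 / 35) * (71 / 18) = 1349 / 7371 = 0.18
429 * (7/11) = 273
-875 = -875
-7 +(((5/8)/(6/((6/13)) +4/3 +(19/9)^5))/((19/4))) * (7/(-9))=-884006123/126253784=-7.00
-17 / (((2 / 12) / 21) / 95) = -203490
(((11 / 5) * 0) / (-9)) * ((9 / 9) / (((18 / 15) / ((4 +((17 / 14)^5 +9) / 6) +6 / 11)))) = 0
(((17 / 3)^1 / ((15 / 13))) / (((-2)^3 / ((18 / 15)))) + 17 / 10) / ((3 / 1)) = 289 / 900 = 0.32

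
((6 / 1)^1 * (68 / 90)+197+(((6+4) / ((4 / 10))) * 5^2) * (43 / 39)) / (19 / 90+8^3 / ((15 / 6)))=4.34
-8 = -8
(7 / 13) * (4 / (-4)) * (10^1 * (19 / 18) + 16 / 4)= -7.84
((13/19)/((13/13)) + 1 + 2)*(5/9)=350/171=2.05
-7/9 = -0.78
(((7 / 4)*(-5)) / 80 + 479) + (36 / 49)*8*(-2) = 1464937 / 3136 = 467.14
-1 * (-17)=17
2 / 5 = 0.40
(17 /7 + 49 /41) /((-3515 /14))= -416 /28823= -0.01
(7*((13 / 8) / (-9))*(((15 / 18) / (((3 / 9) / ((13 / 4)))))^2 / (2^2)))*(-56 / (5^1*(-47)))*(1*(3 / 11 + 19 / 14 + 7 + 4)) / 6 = -149560775 / 14294016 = -10.46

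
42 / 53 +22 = 1208 / 53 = 22.79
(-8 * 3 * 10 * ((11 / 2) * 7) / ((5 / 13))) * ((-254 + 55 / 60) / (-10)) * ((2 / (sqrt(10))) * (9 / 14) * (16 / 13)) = -2405304 * sqrt(10) / 25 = -304249.56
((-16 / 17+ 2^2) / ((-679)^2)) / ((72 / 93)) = 403 / 47026182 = 0.00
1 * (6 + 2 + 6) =14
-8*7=-56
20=20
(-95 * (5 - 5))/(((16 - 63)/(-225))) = 0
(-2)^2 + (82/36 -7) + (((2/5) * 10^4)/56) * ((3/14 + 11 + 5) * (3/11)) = 3057493/9702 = 315.14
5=5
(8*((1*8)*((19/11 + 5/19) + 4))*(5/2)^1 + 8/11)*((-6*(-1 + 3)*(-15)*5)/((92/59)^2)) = 39253670550/110561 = 355040.84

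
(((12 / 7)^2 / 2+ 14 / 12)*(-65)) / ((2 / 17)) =-856375 / 588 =-1456.42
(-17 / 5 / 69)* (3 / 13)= -0.01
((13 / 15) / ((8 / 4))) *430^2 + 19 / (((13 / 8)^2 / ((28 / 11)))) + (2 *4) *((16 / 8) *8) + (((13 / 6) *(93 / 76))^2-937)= 10222997488817 / 128851008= 79339.68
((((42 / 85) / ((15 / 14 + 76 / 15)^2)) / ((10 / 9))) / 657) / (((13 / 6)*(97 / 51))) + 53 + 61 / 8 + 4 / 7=524152808025103 / 8565087586328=61.20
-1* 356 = -356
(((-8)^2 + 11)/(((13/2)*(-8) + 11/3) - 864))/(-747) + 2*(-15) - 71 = -22944246/227171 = -101.00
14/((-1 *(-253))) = 14/253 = 0.06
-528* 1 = -528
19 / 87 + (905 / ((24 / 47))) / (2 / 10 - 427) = -5843207 / 1485264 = -3.93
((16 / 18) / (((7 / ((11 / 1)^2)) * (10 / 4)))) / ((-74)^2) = 484 / 431235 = 0.00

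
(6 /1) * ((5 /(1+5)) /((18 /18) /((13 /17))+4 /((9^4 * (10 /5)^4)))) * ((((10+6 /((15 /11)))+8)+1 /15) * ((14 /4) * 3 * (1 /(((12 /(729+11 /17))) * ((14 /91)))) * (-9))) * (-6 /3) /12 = 8111225016531 /15169474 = 534707.07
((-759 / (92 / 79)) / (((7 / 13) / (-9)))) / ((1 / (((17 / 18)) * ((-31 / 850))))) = -1050621 / 2800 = -375.22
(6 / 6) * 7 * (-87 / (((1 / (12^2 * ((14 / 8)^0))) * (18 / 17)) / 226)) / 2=-9359112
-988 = -988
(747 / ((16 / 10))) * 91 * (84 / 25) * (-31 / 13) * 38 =-64677501 / 5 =-12935500.20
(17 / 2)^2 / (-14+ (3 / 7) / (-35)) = -70805 / 13732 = -5.16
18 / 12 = 3 / 2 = 1.50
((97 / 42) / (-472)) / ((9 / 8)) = -97 / 22302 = -0.00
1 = 1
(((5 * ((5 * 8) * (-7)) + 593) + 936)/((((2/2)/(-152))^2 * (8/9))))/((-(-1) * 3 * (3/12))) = 4470624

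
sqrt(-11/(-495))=sqrt(5)/15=0.15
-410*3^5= -99630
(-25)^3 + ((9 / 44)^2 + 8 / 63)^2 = -232440092010719 / 14876193024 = -15624.97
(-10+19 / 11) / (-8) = 91 / 88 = 1.03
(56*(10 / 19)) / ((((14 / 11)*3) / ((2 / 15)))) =176 / 171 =1.03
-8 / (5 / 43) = -344 / 5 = -68.80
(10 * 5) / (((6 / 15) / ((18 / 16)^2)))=10125 / 64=158.20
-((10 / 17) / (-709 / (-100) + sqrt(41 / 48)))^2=-1150251000000 / 158773935905809 + 26587500000 * sqrt(123) / 158773935905809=-0.01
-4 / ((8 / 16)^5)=-128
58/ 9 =6.44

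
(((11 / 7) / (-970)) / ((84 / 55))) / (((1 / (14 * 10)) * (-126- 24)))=121 / 122220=0.00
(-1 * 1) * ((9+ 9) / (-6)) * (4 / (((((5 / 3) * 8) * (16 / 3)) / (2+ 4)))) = 81 / 80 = 1.01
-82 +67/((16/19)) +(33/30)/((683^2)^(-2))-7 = 19149854865893/80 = 239373185823.66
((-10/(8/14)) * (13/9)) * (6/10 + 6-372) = 9236.50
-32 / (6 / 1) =-16 / 3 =-5.33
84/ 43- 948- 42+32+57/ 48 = -656943/ 688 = -954.86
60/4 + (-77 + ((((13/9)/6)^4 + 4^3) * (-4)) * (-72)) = 1084787252/59049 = 18370.97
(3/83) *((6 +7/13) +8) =567/1079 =0.53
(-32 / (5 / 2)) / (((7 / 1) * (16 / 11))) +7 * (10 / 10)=201 / 35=5.74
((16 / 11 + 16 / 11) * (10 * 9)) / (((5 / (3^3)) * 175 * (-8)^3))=-243 / 15400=-0.02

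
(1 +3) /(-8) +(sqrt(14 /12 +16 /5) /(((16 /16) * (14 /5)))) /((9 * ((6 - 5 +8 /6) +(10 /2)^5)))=-1 /2 +sqrt(3930) /2364264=-0.50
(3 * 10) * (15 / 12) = 75 / 2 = 37.50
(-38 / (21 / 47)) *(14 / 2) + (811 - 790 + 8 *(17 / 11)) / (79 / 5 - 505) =-48059621 / 80718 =-595.40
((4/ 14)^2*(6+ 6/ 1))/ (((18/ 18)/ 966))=6624/ 7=946.29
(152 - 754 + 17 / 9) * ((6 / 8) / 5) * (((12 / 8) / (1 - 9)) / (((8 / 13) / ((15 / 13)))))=16203 / 512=31.65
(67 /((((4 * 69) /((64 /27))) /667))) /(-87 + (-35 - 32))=-15544 /6237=-2.49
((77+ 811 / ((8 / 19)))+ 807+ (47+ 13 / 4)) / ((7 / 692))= 565537 / 2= 282768.50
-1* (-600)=600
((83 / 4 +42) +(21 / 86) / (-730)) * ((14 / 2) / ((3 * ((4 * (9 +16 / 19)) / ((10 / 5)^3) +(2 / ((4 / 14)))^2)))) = 2.72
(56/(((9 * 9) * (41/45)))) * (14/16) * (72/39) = 1960/1599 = 1.23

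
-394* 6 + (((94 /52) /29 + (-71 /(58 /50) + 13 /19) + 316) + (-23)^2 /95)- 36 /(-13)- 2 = -150575049 /71630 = -2102.12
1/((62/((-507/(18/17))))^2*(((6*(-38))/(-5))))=41270645/31551552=1.31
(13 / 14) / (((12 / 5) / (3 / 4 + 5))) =1495 / 672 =2.22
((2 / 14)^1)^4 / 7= 1 / 16807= 0.00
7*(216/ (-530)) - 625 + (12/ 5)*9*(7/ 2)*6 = -174.25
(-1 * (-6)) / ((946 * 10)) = 3 / 4730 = 0.00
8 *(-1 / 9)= -8 / 9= -0.89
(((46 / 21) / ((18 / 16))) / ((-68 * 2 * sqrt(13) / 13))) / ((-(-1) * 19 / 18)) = -92 * sqrt(13) / 6783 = -0.05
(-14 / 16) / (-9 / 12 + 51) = -7 / 402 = -0.02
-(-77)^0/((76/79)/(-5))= 395/76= 5.20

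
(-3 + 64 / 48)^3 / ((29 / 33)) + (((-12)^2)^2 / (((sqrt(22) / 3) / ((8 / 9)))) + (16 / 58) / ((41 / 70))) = -51335 / 10701 + 27648 * sqrt(22) / 11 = 11784.35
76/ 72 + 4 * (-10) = -701/ 18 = -38.94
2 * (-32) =-64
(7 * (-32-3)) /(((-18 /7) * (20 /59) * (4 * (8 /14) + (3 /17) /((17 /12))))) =40939451 /351072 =116.61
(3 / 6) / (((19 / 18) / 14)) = 126 / 19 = 6.63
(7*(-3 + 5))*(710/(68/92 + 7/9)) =1028790/157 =6552.80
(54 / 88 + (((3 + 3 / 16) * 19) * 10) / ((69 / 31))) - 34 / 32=1099613 / 4048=271.64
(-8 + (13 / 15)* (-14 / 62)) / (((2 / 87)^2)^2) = -72777093057 / 2480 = -29345602.04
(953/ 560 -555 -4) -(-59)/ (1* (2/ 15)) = -64287/ 560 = -114.80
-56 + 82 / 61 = -3334 / 61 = -54.66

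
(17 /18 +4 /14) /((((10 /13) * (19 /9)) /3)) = 1209 /532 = 2.27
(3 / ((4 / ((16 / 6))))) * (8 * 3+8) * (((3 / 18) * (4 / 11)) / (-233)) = -128 / 7689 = -0.02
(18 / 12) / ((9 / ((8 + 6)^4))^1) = 19208 / 3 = 6402.67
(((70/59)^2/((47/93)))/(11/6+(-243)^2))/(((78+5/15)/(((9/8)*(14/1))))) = 738234/77841102067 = 0.00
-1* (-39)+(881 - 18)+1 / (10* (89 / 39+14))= 5727739 / 6350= 902.01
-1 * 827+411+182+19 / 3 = -683 / 3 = -227.67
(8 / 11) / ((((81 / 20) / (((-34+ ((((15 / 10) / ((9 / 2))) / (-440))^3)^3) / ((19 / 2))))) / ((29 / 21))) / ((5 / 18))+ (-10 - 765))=-13709898601973313475145142857176 / 14665221665119800478622585417178175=-0.00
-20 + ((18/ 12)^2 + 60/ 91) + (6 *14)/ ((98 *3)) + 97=29191/ 364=80.20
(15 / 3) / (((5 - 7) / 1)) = -5 / 2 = -2.50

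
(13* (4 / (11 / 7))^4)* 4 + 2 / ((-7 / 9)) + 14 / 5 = 1118791048 / 512435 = 2183.28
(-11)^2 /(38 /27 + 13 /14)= 45738 /883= 51.80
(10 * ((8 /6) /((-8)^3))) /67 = -5 /12864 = -0.00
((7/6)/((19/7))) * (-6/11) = -49/209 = -0.23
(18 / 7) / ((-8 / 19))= -171 / 28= -6.11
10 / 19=0.53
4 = 4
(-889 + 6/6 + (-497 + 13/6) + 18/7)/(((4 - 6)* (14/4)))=57971/294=197.18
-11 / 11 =-1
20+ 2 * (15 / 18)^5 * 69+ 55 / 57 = 76.42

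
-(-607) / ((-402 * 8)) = -0.19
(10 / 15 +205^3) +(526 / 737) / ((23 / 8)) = 438104998151 / 50853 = 8615125.91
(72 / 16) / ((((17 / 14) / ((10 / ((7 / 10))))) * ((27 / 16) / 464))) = 742400 / 51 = 14556.86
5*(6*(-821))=-24630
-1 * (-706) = 706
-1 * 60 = -60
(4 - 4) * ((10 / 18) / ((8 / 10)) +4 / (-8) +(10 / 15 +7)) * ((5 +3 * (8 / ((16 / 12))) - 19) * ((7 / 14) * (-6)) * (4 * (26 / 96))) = 0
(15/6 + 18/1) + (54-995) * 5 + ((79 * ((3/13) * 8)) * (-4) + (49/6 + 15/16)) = -3281479/624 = -5258.78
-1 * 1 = -1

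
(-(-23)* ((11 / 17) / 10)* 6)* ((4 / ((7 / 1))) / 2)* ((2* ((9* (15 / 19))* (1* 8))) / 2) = 327888 / 2261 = 145.02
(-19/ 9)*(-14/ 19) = 14/ 9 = 1.56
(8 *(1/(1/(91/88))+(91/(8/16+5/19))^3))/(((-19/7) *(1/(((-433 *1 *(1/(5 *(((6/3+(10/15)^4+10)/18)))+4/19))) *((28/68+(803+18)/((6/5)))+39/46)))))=170392969475014121089765/227207094774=749945637236.82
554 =554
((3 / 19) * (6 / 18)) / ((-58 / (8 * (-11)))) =44 / 551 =0.08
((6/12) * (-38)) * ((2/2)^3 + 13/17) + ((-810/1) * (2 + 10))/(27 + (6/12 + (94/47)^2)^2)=-28470/119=-239.24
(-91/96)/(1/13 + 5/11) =-13013/7296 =-1.78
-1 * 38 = -38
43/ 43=1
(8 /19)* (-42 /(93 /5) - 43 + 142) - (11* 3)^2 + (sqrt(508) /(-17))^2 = -178137769 /170221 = -1046.51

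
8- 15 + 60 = 53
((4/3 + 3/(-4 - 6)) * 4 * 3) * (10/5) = 124/5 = 24.80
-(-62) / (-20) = -31 / 10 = -3.10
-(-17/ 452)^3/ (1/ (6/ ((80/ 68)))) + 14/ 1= 12928607683/ 923454080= 14.00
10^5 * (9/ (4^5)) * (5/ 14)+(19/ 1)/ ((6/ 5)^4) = 11723125/ 36288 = 323.06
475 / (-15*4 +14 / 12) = -2850 / 353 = -8.07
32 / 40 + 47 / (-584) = 2101 / 2920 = 0.72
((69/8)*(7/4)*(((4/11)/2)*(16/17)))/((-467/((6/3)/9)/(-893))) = 1.10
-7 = -7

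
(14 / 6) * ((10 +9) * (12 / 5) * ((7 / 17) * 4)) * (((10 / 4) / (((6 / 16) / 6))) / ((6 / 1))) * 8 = 476672 / 51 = 9346.51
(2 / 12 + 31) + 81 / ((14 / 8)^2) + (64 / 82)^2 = 58.22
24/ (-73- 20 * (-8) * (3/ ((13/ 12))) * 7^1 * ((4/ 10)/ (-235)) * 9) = -0.20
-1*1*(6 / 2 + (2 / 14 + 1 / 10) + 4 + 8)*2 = -1067 / 35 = -30.49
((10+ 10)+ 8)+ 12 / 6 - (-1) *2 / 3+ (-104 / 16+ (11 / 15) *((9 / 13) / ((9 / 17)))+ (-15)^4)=19753549 / 390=50650.13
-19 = -19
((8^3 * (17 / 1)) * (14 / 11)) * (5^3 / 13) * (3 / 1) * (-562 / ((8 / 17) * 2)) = -190812755.24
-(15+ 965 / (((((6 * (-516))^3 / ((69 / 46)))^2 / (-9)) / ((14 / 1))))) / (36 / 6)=-326168448580890125725 / 130467379432356052992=-2.50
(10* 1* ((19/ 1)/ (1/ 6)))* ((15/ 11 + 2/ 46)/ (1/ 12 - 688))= -974016/ 417703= -2.33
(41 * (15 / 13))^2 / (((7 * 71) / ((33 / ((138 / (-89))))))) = -370282275 / 3863678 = -95.84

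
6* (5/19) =30/19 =1.58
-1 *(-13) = 13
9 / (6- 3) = 3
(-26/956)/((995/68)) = -442/237805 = -0.00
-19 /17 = -1.12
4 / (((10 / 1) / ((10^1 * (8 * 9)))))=288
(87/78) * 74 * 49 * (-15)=-788655/13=-60665.77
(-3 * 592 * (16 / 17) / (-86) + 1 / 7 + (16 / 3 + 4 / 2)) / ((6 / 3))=413135 / 30702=13.46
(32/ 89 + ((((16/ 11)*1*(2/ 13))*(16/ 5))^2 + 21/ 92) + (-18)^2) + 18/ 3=1385957359997/ 4185910300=331.10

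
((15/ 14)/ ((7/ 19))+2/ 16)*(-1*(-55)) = 65395/ 392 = 166.82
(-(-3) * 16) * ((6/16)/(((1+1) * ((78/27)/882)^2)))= 141776649/169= 838915.08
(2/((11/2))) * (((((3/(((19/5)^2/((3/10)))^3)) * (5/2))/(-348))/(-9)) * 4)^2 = 3515625/1310424084241987546304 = 0.00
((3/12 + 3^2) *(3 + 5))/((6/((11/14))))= 407/42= 9.69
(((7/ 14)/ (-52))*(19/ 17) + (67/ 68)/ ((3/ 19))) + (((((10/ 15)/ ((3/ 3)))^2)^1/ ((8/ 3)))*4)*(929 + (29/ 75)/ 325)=6221229763/ 9945000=625.56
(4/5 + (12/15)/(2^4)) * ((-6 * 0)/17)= 0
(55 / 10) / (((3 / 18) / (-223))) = -7359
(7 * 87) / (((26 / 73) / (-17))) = -755769 / 26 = -29068.04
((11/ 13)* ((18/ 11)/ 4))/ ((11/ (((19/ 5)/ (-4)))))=-171/ 5720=-0.03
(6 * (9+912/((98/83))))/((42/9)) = 344601/343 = 1004.67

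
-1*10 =-10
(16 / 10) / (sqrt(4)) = 0.80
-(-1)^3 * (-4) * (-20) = 80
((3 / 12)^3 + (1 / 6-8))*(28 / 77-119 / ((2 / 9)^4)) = 12891015785 / 33792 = 381481.29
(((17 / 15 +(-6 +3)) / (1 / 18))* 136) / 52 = -5712 / 65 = -87.88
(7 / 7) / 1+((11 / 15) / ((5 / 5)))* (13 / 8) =263 / 120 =2.19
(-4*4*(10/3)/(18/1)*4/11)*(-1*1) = 320/297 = 1.08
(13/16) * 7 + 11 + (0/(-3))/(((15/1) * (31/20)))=267/16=16.69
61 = 61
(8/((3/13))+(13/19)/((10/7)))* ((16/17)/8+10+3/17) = 701155/1938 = 361.79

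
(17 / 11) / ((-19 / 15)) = -255 / 209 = -1.22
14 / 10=7 / 5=1.40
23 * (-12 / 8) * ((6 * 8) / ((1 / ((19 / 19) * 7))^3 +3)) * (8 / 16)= -142002 / 515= -275.73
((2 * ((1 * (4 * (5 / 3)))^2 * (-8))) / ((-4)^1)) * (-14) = -22400 / 9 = -2488.89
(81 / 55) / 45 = 9 / 275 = 0.03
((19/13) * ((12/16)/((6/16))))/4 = 19/26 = 0.73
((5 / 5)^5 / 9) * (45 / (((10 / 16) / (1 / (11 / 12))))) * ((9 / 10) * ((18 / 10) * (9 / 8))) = 4374 / 275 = 15.91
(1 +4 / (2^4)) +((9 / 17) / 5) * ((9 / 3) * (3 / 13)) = 5849 / 4420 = 1.32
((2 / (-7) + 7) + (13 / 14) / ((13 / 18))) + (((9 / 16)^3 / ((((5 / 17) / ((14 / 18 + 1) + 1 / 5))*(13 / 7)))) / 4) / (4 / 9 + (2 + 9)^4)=5613326684039 / 701664870400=8.00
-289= -289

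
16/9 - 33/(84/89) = -8363/252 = -33.19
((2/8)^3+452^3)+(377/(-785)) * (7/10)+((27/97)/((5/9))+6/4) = 2250125190438389/24366400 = 92345409.68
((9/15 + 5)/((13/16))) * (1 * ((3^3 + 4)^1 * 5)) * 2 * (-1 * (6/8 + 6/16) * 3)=-93744/13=-7211.08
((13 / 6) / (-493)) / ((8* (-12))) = 0.00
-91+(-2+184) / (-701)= -63973 / 701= -91.26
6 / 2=3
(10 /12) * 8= 20 /3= 6.67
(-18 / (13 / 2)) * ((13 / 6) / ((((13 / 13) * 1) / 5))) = -30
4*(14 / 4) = 14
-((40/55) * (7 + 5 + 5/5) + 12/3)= -148/11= -13.45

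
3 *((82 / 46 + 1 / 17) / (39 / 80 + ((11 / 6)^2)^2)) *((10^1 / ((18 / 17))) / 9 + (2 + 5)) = 28166400 / 7464581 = 3.77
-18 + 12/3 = -14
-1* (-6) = 6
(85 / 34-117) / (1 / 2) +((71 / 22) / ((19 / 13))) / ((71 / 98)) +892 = 139204 / 209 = 666.05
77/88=7/8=0.88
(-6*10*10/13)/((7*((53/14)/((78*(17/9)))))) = -13600/53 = -256.60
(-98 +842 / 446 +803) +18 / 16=1263095 / 1784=708.01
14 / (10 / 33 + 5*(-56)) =-231 / 4615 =-0.05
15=15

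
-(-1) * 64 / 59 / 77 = 64 / 4543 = 0.01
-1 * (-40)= 40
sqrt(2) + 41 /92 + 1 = sqrt(2) + 133 /92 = 2.86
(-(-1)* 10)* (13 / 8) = 65 / 4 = 16.25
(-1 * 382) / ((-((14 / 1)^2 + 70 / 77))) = 2101 / 1083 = 1.94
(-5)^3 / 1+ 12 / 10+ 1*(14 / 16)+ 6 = -4677 / 40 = -116.92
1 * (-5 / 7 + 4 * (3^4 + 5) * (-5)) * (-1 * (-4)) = -48180 / 7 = -6882.86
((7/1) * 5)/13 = 35/13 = 2.69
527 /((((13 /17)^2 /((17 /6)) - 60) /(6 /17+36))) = -15687209 /48961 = -320.40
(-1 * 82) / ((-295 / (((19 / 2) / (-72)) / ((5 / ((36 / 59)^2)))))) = -14022 / 5134475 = -0.00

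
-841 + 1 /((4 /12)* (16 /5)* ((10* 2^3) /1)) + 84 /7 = -212221 /256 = -828.99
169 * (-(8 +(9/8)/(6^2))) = -43433/32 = -1357.28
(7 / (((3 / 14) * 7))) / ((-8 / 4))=-7 / 3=-2.33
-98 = -98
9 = 9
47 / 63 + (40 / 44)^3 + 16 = 1467205 / 83853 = 17.50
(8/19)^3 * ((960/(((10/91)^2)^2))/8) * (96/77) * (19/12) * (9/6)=90283834368/496375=181886.34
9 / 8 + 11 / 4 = 31 / 8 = 3.88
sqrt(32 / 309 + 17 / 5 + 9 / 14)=sqrt(1939929810) / 21630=2.04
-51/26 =-1.96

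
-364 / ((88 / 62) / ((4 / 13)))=-868 / 11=-78.91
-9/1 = -9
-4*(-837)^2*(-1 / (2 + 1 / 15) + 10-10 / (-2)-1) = -37875924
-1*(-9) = 9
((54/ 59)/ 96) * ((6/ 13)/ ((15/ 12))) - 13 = -99683/ 7670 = -13.00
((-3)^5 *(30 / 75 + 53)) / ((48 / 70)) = -18923.62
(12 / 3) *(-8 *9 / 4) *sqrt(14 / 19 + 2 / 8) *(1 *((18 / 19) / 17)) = -3240 *sqrt(57) / 6137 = -3.99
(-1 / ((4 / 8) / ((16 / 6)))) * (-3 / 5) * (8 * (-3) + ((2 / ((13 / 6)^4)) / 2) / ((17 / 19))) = -186052224 / 2427685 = -76.64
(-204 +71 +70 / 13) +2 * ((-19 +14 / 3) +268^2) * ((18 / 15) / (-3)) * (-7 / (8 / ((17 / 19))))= 332323033 / 7410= 44847.91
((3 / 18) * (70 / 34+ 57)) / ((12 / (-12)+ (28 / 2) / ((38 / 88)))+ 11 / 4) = 38152 / 132447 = 0.29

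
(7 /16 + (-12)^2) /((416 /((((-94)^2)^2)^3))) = 2148148139718241314519608 /13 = 165242164593710870347662.20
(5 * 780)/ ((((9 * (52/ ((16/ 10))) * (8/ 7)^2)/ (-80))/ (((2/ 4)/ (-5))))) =81.67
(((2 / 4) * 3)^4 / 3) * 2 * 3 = 81 / 8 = 10.12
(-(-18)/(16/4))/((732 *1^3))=3/488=0.01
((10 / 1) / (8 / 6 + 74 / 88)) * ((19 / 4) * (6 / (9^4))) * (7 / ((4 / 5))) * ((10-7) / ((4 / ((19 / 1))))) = 99275 / 39852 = 2.49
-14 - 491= -505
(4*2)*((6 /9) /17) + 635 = 32401 /51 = 635.31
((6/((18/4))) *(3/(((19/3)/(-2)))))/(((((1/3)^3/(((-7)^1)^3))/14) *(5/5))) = 3111696/19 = 163773.47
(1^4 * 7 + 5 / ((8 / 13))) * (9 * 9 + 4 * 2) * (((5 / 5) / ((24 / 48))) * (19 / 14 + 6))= 1109207 / 56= 19807.27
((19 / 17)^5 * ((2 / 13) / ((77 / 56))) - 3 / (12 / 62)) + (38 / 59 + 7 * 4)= 319589218513 / 23958667018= 13.34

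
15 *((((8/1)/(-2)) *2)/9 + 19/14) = 295/42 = 7.02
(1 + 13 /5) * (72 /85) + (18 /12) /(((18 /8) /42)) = 13196 /425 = 31.05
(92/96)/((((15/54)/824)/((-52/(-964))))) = 184782/1205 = 153.35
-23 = -23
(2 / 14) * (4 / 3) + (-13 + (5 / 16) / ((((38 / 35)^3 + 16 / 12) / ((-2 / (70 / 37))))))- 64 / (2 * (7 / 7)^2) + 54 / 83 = -415113220589 / 9373603008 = -44.29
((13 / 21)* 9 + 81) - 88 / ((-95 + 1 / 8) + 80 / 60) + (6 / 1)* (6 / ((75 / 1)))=87.99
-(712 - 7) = -705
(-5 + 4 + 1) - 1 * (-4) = 4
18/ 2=9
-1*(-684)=684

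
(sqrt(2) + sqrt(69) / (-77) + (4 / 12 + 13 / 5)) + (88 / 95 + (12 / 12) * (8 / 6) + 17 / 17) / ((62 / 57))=-sqrt(69) / 77 + sqrt(2) + 1103 / 186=7.24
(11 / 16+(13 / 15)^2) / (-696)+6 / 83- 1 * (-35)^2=-254742276257 / 207964800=-1224.93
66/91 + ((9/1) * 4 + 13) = 4525/91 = 49.73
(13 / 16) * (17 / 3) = 221 / 48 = 4.60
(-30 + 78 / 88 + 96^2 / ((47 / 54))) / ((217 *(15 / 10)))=7279003 / 224378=32.44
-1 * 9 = -9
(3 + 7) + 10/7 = 80/7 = 11.43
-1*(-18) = 18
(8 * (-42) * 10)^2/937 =11289600/937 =12048.67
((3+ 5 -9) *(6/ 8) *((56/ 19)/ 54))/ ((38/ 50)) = -175/ 3249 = -0.05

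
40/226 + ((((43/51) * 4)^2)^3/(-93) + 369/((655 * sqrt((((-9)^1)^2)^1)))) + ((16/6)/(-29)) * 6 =-56672542367494266859/3512543784570967455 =-16.13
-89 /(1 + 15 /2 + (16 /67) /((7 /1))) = -83482 /8005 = -10.43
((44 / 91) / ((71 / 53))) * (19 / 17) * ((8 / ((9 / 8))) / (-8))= -354464 / 988533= -0.36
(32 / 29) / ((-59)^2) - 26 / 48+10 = 22916191 / 2422776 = 9.46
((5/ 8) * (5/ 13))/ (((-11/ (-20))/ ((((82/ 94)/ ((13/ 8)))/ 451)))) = 500/ 961103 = 0.00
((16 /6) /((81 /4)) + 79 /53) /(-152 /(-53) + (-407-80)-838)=-20893 /17027739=-0.00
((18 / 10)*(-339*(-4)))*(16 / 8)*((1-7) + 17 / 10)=-524772 / 25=-20990.88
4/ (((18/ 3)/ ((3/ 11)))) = 2/ 11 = 0.18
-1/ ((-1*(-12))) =-0.08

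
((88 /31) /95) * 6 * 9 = 4752 /2945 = 1.61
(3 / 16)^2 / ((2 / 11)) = 99 / 512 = 0.19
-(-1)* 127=127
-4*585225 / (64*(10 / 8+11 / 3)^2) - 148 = -5782213 / 3481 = -1661.08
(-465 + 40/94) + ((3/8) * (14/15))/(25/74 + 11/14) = -126994489/273540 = -464.26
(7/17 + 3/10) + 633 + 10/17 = 6343/10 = 634.30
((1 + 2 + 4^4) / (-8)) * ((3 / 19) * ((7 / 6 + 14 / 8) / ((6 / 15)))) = -45325 / 1216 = -37.27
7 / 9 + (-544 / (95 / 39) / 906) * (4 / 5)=374779 / 645525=0.58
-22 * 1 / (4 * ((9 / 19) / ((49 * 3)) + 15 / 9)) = -2793 / 848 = -3.29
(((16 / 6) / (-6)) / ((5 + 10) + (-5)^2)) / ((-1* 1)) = 0.01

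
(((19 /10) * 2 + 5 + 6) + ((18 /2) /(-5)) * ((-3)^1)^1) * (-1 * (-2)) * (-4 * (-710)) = 114736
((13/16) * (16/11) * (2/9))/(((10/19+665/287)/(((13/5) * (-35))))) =-1843114/219285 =-8.41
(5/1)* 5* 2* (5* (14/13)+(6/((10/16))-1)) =9090/13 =699.23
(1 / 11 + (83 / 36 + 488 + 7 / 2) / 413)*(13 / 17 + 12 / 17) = 5260375 / 2780316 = 1.89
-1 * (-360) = 360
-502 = -502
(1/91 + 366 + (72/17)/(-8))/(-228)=-1.60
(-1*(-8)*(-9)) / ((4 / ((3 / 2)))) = -27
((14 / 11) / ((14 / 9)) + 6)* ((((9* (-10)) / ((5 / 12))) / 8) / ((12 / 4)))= -675 / 11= -61.36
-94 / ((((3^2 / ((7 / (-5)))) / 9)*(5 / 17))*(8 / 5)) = 5593 / 20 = 279.65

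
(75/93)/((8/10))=125/124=1.01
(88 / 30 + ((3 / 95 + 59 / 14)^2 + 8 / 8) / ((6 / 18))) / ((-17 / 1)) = -318483901 / 90213900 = -3.53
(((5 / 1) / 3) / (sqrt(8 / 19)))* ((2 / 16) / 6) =5* sqrt(38) / 576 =0.05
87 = 87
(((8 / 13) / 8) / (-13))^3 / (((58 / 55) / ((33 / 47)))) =-1815 / 13157881334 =-0.00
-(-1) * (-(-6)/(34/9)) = 27/17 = 1.59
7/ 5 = 1.40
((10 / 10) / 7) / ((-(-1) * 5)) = 1 / 35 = 0.03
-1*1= -1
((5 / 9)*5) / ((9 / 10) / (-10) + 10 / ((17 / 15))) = 42500 / 133623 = 0.32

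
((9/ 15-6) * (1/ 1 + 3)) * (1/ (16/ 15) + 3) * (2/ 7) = -243/ 10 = -24.30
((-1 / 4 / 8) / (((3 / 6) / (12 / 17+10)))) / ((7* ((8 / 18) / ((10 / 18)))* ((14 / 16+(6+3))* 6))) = -65 / 32232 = -0.00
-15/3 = -5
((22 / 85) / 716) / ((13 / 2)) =11 / 197795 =0.00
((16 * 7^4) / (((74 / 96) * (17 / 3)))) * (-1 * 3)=-16595712 / 629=-26384.28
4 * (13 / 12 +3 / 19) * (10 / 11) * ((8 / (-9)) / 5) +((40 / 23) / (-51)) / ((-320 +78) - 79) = -189412856 / 236086191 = -0.80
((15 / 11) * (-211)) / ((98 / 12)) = -18990 / 539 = -35.23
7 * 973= 6811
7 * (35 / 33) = 245 / 33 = 7.42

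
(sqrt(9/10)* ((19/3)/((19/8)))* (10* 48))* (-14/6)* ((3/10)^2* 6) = -12096* sqrt(10)/25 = -1530.04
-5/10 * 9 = -9/2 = -4.50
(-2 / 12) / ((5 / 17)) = -17 / 30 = -0.57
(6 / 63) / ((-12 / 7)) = -1 / 18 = -0.06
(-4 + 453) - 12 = 437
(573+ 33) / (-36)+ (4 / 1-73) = -515 / 6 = -85.83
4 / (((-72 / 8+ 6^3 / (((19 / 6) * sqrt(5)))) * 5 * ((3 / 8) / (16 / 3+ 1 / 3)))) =196384 / 1533411+ 165376 * sqrt(5) / 851895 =0.56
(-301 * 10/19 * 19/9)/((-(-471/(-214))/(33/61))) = 7085540/86193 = 82.21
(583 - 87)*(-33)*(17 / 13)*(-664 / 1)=184761984 / 13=14212460.31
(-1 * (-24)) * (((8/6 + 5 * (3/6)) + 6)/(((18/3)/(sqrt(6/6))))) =118/3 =39.33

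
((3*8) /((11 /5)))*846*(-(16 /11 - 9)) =8426160 /121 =69637.69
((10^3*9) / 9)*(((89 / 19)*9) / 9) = 89000 / 19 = 4684.21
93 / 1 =93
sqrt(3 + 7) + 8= 11.16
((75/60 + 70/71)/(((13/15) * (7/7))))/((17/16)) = 38100/15691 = 2.43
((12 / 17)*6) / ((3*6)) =0.24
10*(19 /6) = 31.67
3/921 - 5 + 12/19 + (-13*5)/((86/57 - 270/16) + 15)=173.12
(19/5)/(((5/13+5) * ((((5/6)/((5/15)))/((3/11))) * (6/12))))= 1482/9625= 0.15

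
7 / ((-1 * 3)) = -7 / 3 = -2.33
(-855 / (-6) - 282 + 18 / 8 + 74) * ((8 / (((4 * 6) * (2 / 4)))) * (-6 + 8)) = -253 / 3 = -84.33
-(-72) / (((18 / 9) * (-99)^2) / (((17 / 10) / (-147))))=-34 / 800415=-0.00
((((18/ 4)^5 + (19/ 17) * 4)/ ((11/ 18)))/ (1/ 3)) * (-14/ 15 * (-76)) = 240899841/ 374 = 644117.22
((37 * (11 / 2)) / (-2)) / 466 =-407 / 1864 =-0.22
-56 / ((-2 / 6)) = 168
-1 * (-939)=939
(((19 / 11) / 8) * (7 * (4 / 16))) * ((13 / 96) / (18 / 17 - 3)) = -29393 / 1115136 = -0.03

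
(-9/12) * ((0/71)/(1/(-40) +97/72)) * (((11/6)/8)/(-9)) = 0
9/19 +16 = 313/19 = 16.47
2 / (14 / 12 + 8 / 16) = 6 / 5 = 1.20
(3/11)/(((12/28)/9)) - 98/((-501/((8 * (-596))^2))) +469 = 24509678494/5511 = 4447410.36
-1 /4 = -0.25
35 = 35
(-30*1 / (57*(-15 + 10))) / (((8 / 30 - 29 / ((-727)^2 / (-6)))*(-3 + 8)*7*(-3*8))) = -528529 / 1126098232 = -0.00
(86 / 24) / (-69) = -43 / 828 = -0.05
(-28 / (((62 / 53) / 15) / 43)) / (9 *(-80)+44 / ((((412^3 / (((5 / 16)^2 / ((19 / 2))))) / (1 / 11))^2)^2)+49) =44420281265940691014564942988823819711944880312811520 / 1930642659923592874472858561838994282847877000052203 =23.01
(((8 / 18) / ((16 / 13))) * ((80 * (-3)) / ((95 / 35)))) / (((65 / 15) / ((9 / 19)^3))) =-102060 / 130321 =-0.78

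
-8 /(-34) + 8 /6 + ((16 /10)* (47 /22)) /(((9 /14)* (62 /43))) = 5.26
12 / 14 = 6 / 7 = 0.86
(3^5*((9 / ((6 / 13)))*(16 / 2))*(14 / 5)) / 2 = 265356 / 5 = 53071.20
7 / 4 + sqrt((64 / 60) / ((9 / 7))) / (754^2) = sqrt(105) / 6395805 + 7 / 4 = 1.75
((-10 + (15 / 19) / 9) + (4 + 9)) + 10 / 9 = 4.20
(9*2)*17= 306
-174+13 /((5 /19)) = -623 /5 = -124.60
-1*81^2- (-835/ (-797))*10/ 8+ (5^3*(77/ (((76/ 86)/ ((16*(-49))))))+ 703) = -517572842101/ 60572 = -8544754.05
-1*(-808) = 808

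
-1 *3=-3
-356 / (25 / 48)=-17088 / 25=-683.52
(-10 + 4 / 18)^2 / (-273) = -7744 / 22113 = -0.35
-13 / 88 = -0.15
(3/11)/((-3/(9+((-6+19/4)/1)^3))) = -41/64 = -0.64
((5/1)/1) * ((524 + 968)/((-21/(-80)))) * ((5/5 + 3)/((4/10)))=5968000/21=284190.48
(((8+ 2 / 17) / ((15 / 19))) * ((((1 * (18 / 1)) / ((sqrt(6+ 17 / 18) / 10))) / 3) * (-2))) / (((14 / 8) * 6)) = -41952 * sqrt(10) / 2975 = -44.59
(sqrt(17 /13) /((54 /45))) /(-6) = -0.16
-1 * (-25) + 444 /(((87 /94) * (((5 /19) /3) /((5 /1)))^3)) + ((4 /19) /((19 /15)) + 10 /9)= 8370742372859 /94221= 88841578.55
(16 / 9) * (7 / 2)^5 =16807 / 18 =933.72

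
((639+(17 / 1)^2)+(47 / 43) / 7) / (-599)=-279375 / 180299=-1.55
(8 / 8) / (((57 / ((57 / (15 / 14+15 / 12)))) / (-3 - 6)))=-3.88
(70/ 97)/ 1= 70/ 97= 0.72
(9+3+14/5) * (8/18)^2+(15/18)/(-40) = 18809/6480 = 2.90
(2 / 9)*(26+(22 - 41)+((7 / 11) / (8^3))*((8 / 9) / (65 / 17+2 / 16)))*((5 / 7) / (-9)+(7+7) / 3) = 122917769 / 17224812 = 7.14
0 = 0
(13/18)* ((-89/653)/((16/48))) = -1157/3918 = -0.30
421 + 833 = 1254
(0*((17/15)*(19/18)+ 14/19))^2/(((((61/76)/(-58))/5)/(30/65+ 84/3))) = 0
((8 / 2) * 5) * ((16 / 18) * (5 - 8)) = -53.33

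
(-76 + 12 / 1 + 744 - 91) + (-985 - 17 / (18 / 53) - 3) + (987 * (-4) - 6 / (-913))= -72261103 / 16434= -4397.05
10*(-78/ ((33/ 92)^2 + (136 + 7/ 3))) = -19805760/ 3515827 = -5.63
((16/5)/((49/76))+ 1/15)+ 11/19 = 78328/13965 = 5.61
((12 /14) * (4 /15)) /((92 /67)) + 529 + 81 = 491184 /805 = 610.17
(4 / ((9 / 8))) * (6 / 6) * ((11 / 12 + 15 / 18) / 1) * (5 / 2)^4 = 4375 / 18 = 243.06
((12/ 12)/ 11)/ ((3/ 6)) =2/ 11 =0.18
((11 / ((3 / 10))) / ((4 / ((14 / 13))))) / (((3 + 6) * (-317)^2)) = 385 / 35271639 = 0.00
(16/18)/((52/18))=4/13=0.31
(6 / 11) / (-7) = -6 / 77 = -0.08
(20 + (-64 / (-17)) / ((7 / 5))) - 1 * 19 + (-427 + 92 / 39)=-1953638 / 4641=-420.95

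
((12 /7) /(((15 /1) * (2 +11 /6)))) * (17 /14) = 204 /5635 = 0.04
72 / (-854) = -36 / 427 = -0.08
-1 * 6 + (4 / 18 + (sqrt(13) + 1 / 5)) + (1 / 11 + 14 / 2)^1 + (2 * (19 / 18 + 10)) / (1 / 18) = sqrt(13) + 197759 / 495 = 403.12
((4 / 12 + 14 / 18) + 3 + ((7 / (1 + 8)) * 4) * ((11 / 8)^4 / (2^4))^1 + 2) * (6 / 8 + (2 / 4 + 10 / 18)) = 65234455 / 5308416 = 12.29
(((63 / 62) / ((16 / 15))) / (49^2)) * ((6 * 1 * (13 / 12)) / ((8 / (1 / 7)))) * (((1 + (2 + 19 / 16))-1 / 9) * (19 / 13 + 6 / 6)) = 8805 / 19054336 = 0.00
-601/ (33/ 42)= -8414/ 11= -764.91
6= 6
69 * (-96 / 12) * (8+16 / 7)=-39744 / 7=-5677.71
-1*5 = -5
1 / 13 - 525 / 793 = -464 / 793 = -0.59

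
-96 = -96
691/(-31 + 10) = -691/21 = -32.90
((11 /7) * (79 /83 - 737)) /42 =-112002 /4067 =-27.54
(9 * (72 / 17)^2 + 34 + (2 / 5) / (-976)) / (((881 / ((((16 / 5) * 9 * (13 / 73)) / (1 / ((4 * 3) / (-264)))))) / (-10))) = 32248895094 / 62357563235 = 0.52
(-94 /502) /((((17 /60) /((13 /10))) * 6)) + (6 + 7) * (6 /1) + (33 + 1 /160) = 75688427 /682720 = 110.86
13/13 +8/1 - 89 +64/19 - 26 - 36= -2634/19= -138.63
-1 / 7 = -0.14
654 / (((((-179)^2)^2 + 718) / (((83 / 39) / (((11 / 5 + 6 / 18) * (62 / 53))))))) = 7192365 / 15721756674286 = 0.00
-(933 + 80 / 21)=-19673 / 21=-936.81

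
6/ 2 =3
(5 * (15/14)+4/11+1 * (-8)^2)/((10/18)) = 96633/770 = 125.50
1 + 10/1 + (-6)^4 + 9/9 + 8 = 1316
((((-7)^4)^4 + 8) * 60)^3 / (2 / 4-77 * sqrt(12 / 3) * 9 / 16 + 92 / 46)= -63423420279530051586952059566286510835538112000 / 673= -94239851826939155404089240000000000000000000.00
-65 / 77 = -0.84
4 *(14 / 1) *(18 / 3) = 336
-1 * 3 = -3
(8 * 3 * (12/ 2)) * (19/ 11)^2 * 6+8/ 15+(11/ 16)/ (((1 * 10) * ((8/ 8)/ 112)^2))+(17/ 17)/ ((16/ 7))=99929249/ 29040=3441.09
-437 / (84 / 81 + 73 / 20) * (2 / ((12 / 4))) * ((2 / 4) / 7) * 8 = -629280 / 17717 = -35.52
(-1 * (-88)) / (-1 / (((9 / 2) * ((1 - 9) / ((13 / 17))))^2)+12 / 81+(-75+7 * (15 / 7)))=-32959872 / 22417321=-1.47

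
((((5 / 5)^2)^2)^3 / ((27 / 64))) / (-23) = -64 / 621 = -0.10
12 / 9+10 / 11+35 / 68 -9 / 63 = 2.61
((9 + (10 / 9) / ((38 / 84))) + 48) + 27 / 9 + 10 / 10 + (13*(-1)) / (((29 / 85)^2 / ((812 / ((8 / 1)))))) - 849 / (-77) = -2866697459 / 254562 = -11261.29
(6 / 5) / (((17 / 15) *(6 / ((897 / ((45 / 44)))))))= 154.78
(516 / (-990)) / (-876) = 43 / 72270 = 0.00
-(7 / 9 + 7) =-70 / 9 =-7.78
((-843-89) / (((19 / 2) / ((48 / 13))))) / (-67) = 89472 / 16549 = 5.41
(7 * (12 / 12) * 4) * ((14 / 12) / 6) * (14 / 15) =686 / 135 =5.08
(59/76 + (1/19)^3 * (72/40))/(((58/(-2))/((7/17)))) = -745717/67629740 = -0.01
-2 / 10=-1 / 5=-0.20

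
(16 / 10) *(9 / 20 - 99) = -3942 / 25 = -157.68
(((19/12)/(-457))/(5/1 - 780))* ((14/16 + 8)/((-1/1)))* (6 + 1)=-9443/34000800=-0.00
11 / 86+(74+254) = 28219 / 86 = 328.13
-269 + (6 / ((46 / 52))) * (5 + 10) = -3847 / 23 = -167.26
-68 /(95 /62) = -4216 /95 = -44.38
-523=-523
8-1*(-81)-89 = 0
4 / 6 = 2 / 3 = 0.67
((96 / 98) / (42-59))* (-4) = 192 / 833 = 0.23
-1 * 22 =-22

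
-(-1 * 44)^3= 85184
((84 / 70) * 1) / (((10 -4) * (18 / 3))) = 1 / 30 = 0.03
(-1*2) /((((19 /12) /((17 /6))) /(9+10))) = -68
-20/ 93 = -0.22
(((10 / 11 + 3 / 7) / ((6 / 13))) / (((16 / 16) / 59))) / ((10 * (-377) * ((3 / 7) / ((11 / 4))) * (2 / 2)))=-6077 / 20880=-0.29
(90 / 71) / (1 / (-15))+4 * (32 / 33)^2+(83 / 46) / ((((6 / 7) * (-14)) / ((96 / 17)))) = -486789502 / 30231729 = -16.10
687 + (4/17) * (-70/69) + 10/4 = 1617007/2346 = 689.26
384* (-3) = -1152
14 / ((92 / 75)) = 525 / 46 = 11.41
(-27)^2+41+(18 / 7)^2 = 776.61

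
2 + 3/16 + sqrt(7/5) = sqrt(35)/5 + 35/16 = 3.37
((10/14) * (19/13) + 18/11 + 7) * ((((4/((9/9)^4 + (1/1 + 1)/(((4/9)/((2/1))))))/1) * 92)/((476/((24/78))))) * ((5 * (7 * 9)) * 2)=1887840/13013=145.07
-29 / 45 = -0.64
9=9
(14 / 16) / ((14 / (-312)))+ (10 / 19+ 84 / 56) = -332 / 19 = -17.47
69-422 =-353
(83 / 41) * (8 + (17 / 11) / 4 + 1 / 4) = 7885 / 451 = 17.48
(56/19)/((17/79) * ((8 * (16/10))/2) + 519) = 22120/3905431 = 0.01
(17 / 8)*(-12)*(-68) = 1734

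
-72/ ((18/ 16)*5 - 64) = 576/ 467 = 1.23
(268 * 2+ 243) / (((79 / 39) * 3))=10127 / 79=128.19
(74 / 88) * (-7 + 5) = -37 / 22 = -1.68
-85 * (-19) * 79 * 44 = 5613740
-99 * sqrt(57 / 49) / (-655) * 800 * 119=15519.23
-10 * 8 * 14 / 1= -1120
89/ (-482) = -89/ 482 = -0.18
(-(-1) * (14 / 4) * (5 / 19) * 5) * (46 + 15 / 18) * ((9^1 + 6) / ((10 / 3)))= 147525 / 152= 970.56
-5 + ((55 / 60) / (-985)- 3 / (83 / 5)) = -5083513 / 981060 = -5.18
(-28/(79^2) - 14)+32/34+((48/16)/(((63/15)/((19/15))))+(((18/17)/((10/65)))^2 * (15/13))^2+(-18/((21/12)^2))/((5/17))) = 1132093333252682/383122102335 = 2954.92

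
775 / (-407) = -775 / 407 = -1.90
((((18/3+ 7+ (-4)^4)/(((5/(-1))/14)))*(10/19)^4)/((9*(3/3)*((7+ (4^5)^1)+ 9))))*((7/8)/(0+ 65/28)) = -461335/198218241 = -0.00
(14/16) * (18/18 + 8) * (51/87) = 1071/232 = 4.62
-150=-150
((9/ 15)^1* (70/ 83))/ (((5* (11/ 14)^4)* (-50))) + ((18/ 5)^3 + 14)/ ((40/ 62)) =142803804403/ 1519003750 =94.01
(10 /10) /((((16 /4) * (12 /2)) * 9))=1 /216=0.00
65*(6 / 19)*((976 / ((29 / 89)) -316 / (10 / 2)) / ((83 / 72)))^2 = 73089706915510272 / 550396655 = 132794605.95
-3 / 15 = -1 / 5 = -0.20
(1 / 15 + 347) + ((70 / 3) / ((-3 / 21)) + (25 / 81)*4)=74912 / 405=184.97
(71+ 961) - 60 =972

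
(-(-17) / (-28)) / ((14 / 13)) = -221 / 392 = -0.56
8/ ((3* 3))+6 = 62/ 9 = 6.89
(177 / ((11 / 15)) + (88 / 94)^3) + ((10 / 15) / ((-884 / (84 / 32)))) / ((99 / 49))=242.18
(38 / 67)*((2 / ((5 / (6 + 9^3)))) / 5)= 11172 / 335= 33.35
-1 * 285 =-285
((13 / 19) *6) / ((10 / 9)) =351 / 95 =3.69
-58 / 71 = -0.82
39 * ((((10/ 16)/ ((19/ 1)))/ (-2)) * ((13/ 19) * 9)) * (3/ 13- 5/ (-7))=-3.73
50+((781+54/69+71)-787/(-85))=1783041/1955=912.04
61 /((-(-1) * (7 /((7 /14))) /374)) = 1629.57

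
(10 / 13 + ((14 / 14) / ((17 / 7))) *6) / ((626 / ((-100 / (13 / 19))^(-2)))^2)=393263 / 21704610683300000000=0.00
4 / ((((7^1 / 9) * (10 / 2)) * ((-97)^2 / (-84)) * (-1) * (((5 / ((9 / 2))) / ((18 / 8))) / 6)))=26244 / 235225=0.11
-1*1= -1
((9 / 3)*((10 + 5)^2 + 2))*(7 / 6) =1589 / 2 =794.50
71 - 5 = 66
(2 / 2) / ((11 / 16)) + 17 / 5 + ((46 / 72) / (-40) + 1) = 92483 / 15840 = 5.84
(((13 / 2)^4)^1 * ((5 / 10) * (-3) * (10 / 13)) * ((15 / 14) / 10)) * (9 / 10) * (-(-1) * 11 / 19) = -1957527 / 17024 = -114.99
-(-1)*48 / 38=24 / 19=1.26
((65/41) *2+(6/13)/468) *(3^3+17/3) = 6461189/62361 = 103.61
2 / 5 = 0.40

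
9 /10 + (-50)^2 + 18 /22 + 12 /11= 275309 /110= 2502.81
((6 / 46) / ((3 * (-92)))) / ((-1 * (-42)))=-1 / 88872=-0.00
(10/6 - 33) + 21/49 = -649/21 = -30.90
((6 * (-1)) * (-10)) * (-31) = -1860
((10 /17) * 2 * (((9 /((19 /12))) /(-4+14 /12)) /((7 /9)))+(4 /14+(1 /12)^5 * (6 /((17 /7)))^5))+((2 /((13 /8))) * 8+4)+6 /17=11.45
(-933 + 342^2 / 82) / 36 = 6743 / 492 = 13.71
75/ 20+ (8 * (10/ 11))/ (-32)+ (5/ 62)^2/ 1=74615/ 21142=3.53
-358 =-358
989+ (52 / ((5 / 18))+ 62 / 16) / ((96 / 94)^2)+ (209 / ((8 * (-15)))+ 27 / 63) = 151072057 / 129024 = 1170.88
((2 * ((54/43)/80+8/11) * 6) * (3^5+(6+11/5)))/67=33.43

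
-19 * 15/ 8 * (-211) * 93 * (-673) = -3763789515/ 8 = -470473689.38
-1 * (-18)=18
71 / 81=0.88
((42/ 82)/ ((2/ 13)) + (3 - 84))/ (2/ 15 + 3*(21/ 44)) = -2101770/ 42353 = -49.63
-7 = -7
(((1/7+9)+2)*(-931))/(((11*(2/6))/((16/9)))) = -55328/11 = -5029.82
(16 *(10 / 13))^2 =25600 / 169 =151.48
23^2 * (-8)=-4232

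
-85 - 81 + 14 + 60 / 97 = -14684 / 97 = -151.38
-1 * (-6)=6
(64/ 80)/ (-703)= -0.00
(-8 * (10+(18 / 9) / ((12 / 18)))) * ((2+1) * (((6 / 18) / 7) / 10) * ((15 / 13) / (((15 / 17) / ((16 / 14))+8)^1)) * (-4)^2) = -26112 / 8351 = -3.13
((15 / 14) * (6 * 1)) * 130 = 835.71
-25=-25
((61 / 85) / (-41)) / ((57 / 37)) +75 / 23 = 14846464 / 4568835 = 3.25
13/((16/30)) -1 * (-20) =355/8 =44.38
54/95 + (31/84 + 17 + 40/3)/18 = 326653/143640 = 2.27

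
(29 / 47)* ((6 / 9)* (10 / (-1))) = -580 / 141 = -4.11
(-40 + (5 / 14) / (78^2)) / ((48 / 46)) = -78361805 / 2044224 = -38.33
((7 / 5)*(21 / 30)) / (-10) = -49 / 500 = -0.10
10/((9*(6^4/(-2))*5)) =-0.00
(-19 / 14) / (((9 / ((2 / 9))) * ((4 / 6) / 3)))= -19 / 126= -0.15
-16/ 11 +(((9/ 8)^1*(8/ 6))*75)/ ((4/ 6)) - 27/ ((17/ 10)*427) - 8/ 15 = 798769117/ 4790940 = 166.72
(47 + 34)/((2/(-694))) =-28107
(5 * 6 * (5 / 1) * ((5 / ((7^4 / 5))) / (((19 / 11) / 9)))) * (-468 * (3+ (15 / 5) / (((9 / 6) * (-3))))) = -57915000 / 6517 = -8886.76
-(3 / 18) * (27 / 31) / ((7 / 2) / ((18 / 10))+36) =-81 / 21173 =-0.00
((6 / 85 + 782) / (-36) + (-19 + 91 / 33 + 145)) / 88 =450343 / 370260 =1.22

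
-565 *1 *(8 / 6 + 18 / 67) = -181930 / 201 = -905.12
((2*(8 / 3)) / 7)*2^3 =6.10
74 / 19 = 3.89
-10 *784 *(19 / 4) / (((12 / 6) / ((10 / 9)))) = -186200 / 9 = -20688.89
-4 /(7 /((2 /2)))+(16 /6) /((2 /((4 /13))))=-44 /273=-0.16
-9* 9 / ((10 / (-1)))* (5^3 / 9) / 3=75 / 2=37.50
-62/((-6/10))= 310/3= 103.33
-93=-93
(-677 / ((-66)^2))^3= -310288733 / 82653950016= -0.00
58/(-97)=-0.60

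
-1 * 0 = 0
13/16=0.81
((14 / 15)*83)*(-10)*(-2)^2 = -9296 / 3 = -3098.67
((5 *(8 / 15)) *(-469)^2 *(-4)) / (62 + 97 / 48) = -16088576 / 439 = -36648.24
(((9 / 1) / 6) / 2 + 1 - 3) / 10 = -1 / 8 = -0.12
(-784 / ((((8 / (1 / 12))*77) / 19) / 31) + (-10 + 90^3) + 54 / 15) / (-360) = -240547273 / 118800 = -2024.81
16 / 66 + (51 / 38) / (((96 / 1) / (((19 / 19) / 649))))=574003 / 2367552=0.24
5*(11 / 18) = 55 / 18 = 3.06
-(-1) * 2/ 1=2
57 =57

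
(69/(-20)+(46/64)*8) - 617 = -6147/10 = -614.70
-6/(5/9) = -54/5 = -10.80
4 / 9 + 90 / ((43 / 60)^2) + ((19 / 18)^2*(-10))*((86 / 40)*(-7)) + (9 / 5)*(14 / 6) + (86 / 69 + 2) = 48336868111 / 137787480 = 350.81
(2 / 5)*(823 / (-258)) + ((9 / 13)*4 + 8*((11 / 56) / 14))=1319293 / 821730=1.61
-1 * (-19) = 19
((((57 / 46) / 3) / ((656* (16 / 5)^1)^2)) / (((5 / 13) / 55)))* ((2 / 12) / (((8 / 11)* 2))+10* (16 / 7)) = 1048558225 / 3405451886592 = 0.00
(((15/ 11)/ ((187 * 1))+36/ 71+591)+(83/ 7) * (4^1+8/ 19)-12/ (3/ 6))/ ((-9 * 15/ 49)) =-9365829326/ 41623395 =-225.01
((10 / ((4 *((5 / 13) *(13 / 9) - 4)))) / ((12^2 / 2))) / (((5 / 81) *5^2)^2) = -6561 / 1550000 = -0.00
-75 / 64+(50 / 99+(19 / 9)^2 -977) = -55496329 / 57024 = -973.21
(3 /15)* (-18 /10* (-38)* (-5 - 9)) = -4788 /25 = -191.52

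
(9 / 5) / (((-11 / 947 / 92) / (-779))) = 610826364 / 55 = 11105933.89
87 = 87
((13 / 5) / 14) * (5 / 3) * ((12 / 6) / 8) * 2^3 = 13 / 21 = 0.62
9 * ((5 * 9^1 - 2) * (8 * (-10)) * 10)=-309600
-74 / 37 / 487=-2 / 487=-0.00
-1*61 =-61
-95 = -95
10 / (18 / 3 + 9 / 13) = 130 / 87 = 1.49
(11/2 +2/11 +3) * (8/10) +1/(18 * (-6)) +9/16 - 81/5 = -206743/23760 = -8.70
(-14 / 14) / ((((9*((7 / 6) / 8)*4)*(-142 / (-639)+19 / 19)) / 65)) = -10.13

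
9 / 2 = 4.50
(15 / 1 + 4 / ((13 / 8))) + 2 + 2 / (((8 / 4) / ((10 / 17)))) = 4431 / 221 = 20.05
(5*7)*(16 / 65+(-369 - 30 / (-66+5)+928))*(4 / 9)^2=82856144 / 21411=3869.79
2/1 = 2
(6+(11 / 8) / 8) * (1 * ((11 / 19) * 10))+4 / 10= 109841 / 3040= 36.13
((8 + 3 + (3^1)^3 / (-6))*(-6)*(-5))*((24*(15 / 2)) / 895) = 7020 / 179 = 39.22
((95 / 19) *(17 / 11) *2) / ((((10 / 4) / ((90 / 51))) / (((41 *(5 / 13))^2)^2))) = 211932075000 / 314171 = 674575.55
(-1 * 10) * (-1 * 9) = 90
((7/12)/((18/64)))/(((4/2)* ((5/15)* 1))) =28/9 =3.11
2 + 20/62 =72/31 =2.32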